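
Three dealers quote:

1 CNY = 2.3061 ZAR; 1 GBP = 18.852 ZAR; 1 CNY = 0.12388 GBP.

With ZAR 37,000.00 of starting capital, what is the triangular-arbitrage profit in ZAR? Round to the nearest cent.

Profitable loop is ZAR → CNY → GBP → ZAR:
ZAR 37,000.00 ÷ 2.3061 = CNY 16,044.40
CNY 16,044.40 × 0.12388 = GBP 1,987.58
GBP 1,987.58 × 18.852 = ZAR 37,469.87
Profit = ZAR 37,469.87 − ZAR 37,000.00

Profit: ZAR 469.87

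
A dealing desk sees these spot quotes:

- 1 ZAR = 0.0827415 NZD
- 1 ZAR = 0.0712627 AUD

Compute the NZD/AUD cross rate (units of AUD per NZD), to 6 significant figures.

NZD/AUD = 0.861269

1 NZD ÷ 0.0827415 = 12.0858 ZAR
12.0858 ZAR × 0.0712627 = 0.861269 AUD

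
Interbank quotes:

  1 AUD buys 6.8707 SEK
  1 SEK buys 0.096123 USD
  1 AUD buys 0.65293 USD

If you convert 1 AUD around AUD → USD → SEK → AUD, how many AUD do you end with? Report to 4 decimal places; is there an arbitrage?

Around AUD → USD → SEK → AUD: 1 × 0.65293 ÷ 0.096123 ÷ 6.8707 = 0.988640
Product < 1; profitable direction is AUD → SEK → USD → AUD.

0.9886 (arbitrage exists)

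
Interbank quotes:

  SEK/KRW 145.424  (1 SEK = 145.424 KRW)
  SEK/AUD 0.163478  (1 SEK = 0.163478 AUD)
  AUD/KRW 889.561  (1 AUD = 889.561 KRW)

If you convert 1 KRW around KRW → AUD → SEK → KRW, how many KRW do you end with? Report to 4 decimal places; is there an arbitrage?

Around KRW → AUD → SEK → KRW: 1 ÷ 889.561 ÷ 0.163478 × 145.424 = 1.000002
Product ≈ 1 (deviation 0.000%, within rounding noise).

1.0000 (no arbitrage)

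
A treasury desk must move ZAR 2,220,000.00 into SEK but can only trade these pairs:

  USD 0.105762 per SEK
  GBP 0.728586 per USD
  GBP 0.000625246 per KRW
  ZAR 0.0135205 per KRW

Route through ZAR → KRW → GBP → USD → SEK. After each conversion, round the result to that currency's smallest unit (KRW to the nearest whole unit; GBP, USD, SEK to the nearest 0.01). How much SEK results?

ZAR 2,220,000.00 ÷ 0.0135205 = KRW 164,195,111
KRW 164,195,111 × 0.000625246 = GBP 102,662.34
GBP 102,662.34 ÷ 0.728586 = USD 140,906.28
USD 140,906.28 ÷ 0.105762 = SEK 1,332,295.91

SEK 1,332,295.91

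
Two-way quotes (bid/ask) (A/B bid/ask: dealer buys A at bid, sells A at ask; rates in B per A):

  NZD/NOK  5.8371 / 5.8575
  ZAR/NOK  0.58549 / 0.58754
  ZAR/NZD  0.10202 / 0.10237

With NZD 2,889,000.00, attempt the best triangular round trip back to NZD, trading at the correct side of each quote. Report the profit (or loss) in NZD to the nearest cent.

Net profit: NZD 39,144.84

Best loop NZD → NOK → ZAR → NZD:
NZD 2,889,000.00 × 5.8371 (sell NZD at bid) = NOK 16,863,381.90
NOK 16,863,381.90 ÷ 0.58754 (buy ZAR at ask) = ZAR 28,701,674.61
ZAR 28,701,674.61 × 0.10202 (sell ZAR at bid) = NZD 2,928,144.84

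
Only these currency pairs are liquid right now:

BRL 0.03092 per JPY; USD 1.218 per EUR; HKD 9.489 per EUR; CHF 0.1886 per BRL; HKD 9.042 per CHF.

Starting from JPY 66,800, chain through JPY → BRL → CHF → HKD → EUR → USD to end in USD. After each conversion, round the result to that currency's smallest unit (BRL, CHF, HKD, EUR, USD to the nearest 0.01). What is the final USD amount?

JPY 66,800 × 0.03092 = BRL 2,065.46
BRL 2,065.46 × 0.1886 = CHF 389.55
CHF 389.55 × 9.042 = HKD 3,522.31
HKD 3,522.31 ÷ 9.489 = EUR 371.20
EUR 371.20 × 1.218 = USD 452.12

USD 452.12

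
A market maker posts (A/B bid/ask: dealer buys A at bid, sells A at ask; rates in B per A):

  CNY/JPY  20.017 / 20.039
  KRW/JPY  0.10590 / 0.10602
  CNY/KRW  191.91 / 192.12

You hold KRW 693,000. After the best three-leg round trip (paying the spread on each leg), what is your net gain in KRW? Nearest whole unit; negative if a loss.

Net profit: KRW 9,831

Best loop KRW → JPY → CNY → KRW:
KRW 693,000 × 0.10590 (sell KRW at bid) = JPY 73,389
JPY 73,389 ÷ 20.039 (buy CNY at ask) = CNY 3,662.29
CNY 3,662.29 × 191.91 (sell CNY at bid) = KRW 702,831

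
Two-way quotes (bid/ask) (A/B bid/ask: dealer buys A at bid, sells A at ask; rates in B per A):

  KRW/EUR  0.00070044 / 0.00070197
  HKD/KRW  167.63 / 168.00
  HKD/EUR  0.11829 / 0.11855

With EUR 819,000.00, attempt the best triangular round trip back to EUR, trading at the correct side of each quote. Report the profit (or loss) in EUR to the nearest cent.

Net profit: EUR 2,493.44

Best loop EUR → KRW → HKD → EUR:
EUR 819,000.00 ÷ 0.00070197 (buy KRW at ask) = KRW 1,166,716,526
KRW 1,166,716,526 ÷ 168.00 (buy HKD at ask) = HKD 6,944,741.23
HKD 6,944,741.23 × 0.11829 (sell HKD at bid) = EUR 821,493.44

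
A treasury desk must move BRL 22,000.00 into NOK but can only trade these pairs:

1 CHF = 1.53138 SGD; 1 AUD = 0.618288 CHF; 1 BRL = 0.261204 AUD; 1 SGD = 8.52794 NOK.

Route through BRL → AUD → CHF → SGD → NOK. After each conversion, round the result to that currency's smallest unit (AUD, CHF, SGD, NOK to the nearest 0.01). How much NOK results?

NOK 46,400.35

BRL 22,000.00 × 0.261204 = AUD 5,746.49
AUD 5,746.49 × 0.618288 = CHF 3,552.99
CHF 3,552.99 × 1.53138 = SGD 5,440.98
SGD 5,440.98 × 8.52794 = NOK 46,400.35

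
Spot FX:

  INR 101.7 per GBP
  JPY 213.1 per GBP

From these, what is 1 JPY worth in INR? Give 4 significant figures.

JPY/INR = 0.4772

1 JPY ÷ 213.1 = 0.00469263 GBP
0.00469263 GBP × 101.7 = 0.477241 INR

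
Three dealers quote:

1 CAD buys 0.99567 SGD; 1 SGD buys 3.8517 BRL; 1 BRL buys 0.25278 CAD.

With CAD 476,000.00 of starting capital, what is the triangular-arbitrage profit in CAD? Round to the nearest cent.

Profitable loop is CAD → BRL → SGD → CAD:
CAD 476,000.00 ÷ 0.25278 = BRL 1,883,060.37
BRL 1,883,060.37 ÷ 3.8517 = SGD 488,890.72
SGD 488,890.72 ÷ 0.99567 = CAD 491,016.82
Profit = CAD 491,016.82 − CAD 476,000.00

Profit: CAD 15,016.82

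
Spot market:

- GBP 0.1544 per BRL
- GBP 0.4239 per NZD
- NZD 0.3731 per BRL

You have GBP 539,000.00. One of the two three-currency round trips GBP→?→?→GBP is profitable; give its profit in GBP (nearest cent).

Profitable loop is GBP → BRL → NZD → GBP:
GBP 539,000.00 ÷ 0.1544 = BRL 3,490,932.64
BRL 3,490,932.64 × 0.3731 = NZD 1,302,466.97
NZD 1,302,466.97 × 0.4239 = GBP 552,115.75
Profit = GBP 552,115.75 − GBP 539,000.00

Profit: GBP 13,115.75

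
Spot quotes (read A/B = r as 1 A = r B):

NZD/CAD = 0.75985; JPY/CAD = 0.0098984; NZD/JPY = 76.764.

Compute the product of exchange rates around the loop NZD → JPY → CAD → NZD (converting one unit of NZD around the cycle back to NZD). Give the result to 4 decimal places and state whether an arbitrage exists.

Around NZD → JPY → CAD → NZD: 1 × 76.764 × 0.0098984 ÷ 0.75985 = 0.999988
Product ≈ 1 (deviation 0.001%, within rounding noise).

1.0000 (no arbitrage)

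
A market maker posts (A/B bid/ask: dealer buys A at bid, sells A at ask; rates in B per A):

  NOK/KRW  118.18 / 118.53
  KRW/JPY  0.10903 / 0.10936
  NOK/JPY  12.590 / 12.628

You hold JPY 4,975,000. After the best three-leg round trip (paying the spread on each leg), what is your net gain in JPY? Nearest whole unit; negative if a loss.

Best loop JPY → NOK → KRW → JPY:
JPY 4,975,000 ÷ 12.628 (buy NOK at ask) = NOK 393,965.79
NOK 393,965.79 × 118.18 (sell NOK at bid) = KRW 46,558,877
KRW 46,558,877 × 0.10903 (sell KRW at bid) = JPY 5,076,314

Net profit: JPY 101,314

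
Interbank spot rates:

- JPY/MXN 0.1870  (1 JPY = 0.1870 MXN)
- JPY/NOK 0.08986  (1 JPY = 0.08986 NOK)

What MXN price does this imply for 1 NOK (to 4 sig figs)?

NOK/MXN = 2.081

1 NOK ÷ 0.08986 = 11.1284 JPY
11.1284 JPY × 0.1870 = 2.08101 MXN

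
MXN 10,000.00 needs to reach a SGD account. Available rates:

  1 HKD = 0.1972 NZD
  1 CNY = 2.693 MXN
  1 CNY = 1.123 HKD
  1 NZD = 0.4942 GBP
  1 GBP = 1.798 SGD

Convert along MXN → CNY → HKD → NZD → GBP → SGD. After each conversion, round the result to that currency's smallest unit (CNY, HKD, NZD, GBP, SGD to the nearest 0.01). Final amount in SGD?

SGD 730.71

MXN 10,000.00 ÷ 2.693 = CNY 3,713.33
CNY 3,713.33 × 1.123 = HKD 4,170.07
HKD 4,170.07 × 0.1972 = NZD 822.34
NZD 822.34 × 0.4942 = GBP 406.40
GBP 406.40 × 1.798 = SGD 730.71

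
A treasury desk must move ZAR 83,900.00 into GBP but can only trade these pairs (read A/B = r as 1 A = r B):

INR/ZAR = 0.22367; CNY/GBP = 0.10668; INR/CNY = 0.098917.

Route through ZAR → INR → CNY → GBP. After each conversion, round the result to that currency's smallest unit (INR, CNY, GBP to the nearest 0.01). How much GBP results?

GBP 3,958.30

ZAR 83,900.00 ÷ 0.22367 = INR 375,106.18
INR 375,106.18 × 0.098917 = CNY 37,104.38
CNY 37,104.38 × 0.10668 = GBP 3,958.30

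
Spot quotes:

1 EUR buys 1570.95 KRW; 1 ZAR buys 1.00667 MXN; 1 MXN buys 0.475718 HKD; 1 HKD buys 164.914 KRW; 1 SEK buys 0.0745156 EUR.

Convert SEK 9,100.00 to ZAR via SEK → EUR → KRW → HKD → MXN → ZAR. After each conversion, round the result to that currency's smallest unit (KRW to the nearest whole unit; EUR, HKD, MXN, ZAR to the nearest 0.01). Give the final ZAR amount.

SEK 9,100.00 × 0.0745156 = EUR 678.09
EUR 678.09 × 1570.95 = KRW 1,065,245
KRW 1,065,245 ÷ 164.914 = HKD 6,459.40
HKD 6,459.40 ÷ 0.475718 = MXN 13,578.21
MXN 13,578.21 ÷ 1.00667 = ZAR 13,488.24

ZAR 13,488.24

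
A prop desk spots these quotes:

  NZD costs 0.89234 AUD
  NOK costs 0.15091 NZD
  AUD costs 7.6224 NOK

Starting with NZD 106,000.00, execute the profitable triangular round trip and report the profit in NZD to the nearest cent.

Profitable loop is NZD → AUD → NOK → NZD:
NZD 106,000.00 × 0.89234 = AUD 94,588.04
AUD 94,588.04 × 7.6224 = NOK 720,987.88
NOK 720,987.88 × 0.15091 = NZD 108,804.28
Profit = NZD 108,804.28 − NZD 106,000.00

Profit: NZD 2,804.28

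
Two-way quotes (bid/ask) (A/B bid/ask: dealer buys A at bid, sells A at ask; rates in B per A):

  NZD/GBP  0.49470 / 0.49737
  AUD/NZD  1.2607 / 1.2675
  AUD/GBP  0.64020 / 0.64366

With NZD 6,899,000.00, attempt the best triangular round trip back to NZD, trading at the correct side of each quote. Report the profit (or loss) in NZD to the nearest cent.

Best loop NZD → AUD → GBP → NZD:
NZD 6,899,000.00 ÷ 1.2675 (buy AUD at ask) = AUD 5,442,998.03
AUD 5,442,998.03 × 0.64020 (sell AUD at bid) = GBP 3,484,607.34
GBP 3,484,607.34 ÷ 0.49737 (buy NZD at ask) = NZD 7,006,066.58

Net profit: NZD 107,066.58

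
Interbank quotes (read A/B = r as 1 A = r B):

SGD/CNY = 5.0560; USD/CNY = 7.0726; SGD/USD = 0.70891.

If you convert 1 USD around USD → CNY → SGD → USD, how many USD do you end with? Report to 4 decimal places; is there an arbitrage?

0.9917 (arbitrage exists)

Around USD → CNY → SGD → USD: 1 × 7.0726 ÷ 5.0560 × 0.70891 = 0.991661
Product < 1; profitable direction is USD → SGD → CNY → USD.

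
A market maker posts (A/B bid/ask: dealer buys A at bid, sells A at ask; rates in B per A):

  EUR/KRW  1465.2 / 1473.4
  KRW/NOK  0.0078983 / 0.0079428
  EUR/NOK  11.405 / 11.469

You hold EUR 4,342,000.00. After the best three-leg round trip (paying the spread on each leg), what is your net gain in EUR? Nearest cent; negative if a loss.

Net profit: EUR 39,217.38

Best loop EUR → KRW → NOK → EUR:
EUR 4,342,000.00 × 1465.2 (sell EUR at bid) = KRW 6,361,898,400
KRW 6,361,898,400 × 0.0078983 (sell KRW at bid) = NOK 50,248,182.13
NOK 50,248,182.13 ÷ 11.469 (buy EUR at ask) = EUR 4,381,217.38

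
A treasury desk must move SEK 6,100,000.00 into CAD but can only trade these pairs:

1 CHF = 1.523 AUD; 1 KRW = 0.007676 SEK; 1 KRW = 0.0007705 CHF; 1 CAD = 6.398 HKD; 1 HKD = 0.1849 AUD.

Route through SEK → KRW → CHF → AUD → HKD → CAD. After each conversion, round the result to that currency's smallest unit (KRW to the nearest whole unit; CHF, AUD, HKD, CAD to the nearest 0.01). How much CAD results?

SEK 6,100,000.00 ÷ 0.007676 = KRW 794,684,732
KRW 794,684,732 × 0.0007705 = CHF 612,304.59
CHF 612,304.59 × 1.523 = AUD 932,539.89
AUD 932,539.89 ÷ 0.1849 = HKD 5,043,482.37
HKD 5,043,482.37 ÷ 6.398 = CAD 788,290.46

CAD 788,290.46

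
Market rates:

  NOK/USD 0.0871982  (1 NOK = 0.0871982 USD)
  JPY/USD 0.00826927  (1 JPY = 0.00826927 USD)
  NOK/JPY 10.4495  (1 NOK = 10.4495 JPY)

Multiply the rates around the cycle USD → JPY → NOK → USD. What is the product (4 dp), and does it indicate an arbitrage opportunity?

1.0091 (arbitrage exists)

Around USD → JPY → NOK → USD: 1 ÷ 0.00826927 ÷ 10.4495 × 0.0871982 = 1.009125
Product > 1; profitable direction is USD → JPY → NOK → USD.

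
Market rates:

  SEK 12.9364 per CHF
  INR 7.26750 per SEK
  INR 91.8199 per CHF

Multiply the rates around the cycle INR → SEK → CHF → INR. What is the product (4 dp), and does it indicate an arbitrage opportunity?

Around INR → SEK → CHF → INR: 1 ÷ 7.26750 ÷ 12.9364 × 91.8199 = 0.976649
Product < 1; profitable direction is INR → CHF → SEK → INR.

0.9766 (arbitrage exists)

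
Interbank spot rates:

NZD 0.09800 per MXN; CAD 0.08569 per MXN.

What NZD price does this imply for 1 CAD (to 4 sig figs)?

1 CAD ÷ 0.08569 = 11.67 MXN
11.67 MXN × 0.09800 = 1.14366 NZD

CAD/NZD = 1.144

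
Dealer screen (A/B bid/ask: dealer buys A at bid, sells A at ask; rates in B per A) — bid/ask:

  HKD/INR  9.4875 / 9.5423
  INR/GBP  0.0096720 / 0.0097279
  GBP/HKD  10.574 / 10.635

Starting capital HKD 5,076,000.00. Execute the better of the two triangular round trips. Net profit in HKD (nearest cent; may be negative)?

Net profit: HKD 65,761.82

Best loop HKD → GBP → INR → HKD:
HKD 5,076,000.00 ÷ 10.635 (buy GBP at ask) = GBP 477,291.96
GBP 477,291.96 ÷ 0.0097279 (buy INR at ask) = INR 49,064,233.85
INR 49,064,233.85 ÷ 9.5423 (buy HKD at ask) = HKD 5,141,761.82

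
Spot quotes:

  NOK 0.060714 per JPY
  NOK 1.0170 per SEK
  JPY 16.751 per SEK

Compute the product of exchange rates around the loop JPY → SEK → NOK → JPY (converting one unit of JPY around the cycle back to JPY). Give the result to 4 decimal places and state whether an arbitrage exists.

1.0000 (no arbitrage)

Around JPY → SEK → NOK → JPY: 1 ÷ 16.751 × 1.0170 ÷ 0.060714 = 0.999980
Product ≈ 1 (deviation 0.002%, within rounding noise).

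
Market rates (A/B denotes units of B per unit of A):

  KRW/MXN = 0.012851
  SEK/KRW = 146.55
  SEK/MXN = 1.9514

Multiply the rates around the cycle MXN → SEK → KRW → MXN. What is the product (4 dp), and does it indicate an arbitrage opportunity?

Around MXN → SEK → KRW → MXN: 1 ÷ 1.9514 × 146.55 × 0.012851 = 0.965109
Product < 1; profitable direction is MXN → KRW → SEK → MXN.

0.9651 (arbitrage exists)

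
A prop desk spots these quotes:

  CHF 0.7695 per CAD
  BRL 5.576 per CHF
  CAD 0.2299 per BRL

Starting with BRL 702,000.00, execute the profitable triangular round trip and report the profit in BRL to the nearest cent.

Profit: BRL 9,650.49

Profitable loop is BRL → CHF → CAD → BRL:
BRL 702,000.00 ÷ 5.576 = CHF 125,896.70
CHF 125,896.70 ÷ 0.7695 = CAD 163,608.45
CAD 163,608.45 ÷ 0.2299 = BRL 711,650.49
Profit = BRL 711,650.49 − BRL 702,000.00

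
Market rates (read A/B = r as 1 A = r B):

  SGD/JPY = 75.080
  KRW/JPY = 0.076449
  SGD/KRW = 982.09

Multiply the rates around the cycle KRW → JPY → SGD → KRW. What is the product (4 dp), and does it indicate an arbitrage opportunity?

Around KRW → JPY → SGD → KRW: 1 × 0.076449 ÷ 75.080 × 982.09 = 0.999997
Product ≈ 1 (deviation 0.000%, within rounding noise).

1.0000 (no arbitrage)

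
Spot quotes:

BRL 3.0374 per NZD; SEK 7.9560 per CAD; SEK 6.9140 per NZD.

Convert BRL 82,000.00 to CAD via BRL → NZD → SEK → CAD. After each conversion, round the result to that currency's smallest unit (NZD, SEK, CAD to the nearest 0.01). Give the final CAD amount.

CAD 23,460.99

BRL 82,000.00 ÷ 3.0374 = NZD 26,996.77
NZD 26,996.77 × 6.9140 = SEK 186,655.67
SEK 186,655.67 ÷ 7.9560 = CAD 23,460.99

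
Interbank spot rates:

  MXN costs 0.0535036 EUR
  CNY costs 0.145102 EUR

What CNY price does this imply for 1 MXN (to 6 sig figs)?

1 MXN × 0.0535036 = 0.0535036 EUR
0.0535036 EUR ÷ 0.145102 = 0.368731 CNY

MXN/CNY = 0.368731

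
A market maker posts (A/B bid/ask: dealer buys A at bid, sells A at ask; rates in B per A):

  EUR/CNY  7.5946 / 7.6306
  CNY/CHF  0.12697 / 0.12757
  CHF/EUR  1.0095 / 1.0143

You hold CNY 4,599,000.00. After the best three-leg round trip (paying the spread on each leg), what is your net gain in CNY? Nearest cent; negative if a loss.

Net profit: CNY 58,895.49

Best loop CNY → EUR → CHF → CNY:
CNY 4,599,000.00 ÷ 7.6306 (buy EUR at ask) = EUR 602,704.90
EUR 602,704.90 ÷ 1.0143 (buy CHF at ask) = CHF 594,207.73
CHF 594,207.73 ÷ 0.12757 (buy CNY at ask) = CNY 4,657,895.49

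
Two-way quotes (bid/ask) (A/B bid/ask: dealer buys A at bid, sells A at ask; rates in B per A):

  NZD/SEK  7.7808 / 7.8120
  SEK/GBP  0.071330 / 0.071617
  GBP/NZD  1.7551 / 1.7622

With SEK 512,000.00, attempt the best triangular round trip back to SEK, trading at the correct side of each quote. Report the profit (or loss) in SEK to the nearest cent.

Best loop SEK → NZD → GBP → SEK:
SEK 512,000.00 ÷ 7.8120 (buy NZD at ask) = NZD 65,540.19
NZD 65,540.19 ÷ 1.7622 (buy GBP at ask) = GBP 37,192.26
GBP 37,192.26 ÷ 0.071617 (buy SEK at ask) = SEK 519,321.62

Net profit: SEK 7,321.62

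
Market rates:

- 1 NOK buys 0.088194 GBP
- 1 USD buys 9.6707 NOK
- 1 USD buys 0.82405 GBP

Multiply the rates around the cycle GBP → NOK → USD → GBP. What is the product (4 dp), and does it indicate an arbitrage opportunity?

Around GBP → NOK → USD → GBP: 1 ÷ 0.088194 ÷ 9.6707 × 0.82405 = 0.966177
Product < 1; profitable direction is GBP → USD → NOK → GBP.

0.9662 (arbitrage exists)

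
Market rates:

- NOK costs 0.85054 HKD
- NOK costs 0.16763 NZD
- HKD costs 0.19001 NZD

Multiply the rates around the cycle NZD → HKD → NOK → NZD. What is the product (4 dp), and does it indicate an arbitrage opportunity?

1.0372 (arbitrage exists)

Around NZD → HKD → NOK → NZD: 1 ÷ 0.19001 ÷ 0.85054 × 0.16763 = 1.037243
Product > 1; profitable direction is NZD → HKD → NOK → NZD.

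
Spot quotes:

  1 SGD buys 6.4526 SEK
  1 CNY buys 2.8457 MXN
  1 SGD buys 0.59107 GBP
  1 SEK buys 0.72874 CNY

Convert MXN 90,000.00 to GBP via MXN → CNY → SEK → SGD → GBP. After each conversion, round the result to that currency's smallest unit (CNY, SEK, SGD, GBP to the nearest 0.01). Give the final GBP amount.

MXN 90,000.00 ÷ 2.8457 = CNY 31,626.66
CNY 31,626.66 ÷ 0.72874 = SEK 43,399.10
SEK 43,399.10 ÷ 6.4526 = SGD 6,725.83
SGD 6,725.83 × 0.59107 = GBP 3,975.44

GBP 3,975.44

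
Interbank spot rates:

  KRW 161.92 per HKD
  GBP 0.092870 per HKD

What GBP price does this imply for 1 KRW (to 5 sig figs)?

KRW/GBP = 0.00057355

1 KRW ÷ 161.92 = 0.00617589 HKD
0.00617589 HKD × 0.092870 = 0.000573555 GBP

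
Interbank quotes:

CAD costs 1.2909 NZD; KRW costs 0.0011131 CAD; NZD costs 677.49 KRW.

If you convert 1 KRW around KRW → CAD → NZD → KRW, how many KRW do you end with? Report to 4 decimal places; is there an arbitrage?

0.9735 (arbitrage exists)

Around KRW → CAD → NZD → KRW: 1 × 0.0011131 × 1.2909 × 677.49 = 0.973486
Product < 1; profitable direction is KRW → NZD → CAD → KRW.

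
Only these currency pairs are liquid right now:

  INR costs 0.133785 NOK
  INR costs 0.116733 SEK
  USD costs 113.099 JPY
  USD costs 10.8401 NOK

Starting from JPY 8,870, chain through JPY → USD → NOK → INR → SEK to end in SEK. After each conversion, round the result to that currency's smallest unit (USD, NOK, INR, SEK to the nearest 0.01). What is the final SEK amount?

SEK 741.83

JPY 8,870 ÷ 113.099 = USD 78.43
USD 78.43 × 10.8401 = NOK 850.19
NOK 850.19 ÷ 0.133785 = INR 6,354.90
INR 6,354.90 × 0.116733 = SEK 741.83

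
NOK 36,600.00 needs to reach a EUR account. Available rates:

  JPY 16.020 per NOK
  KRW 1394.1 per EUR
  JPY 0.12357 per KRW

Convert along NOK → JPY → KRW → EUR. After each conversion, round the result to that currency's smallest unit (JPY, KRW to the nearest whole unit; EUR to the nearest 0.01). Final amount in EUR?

EUR 3,403.59

NOK 36,600.00 × 16.020 = JPY 586,332
JPY 586,332 ÷ 0.12357 = KRW 4,744,938
KRW 4,744,938 ÷ 1394.1 = EUR 3,403.59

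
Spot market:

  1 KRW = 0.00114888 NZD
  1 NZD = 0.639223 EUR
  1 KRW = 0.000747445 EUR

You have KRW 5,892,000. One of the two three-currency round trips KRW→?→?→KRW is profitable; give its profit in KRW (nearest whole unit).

Profit: KRW 104,736

Profitable loop is KRW → EUR → NZD → KRW:
KRW 5,892,000 × 0.000747445 = EUR 4,403.95
EUR 4,403.95 ÷ 0.639223 = NZD 6,889.53
NZD 6,889.53 ÷ 0.00114888 = KRW 5,996,736
Profit = KRW 5,996,736 − KRW 5,892,000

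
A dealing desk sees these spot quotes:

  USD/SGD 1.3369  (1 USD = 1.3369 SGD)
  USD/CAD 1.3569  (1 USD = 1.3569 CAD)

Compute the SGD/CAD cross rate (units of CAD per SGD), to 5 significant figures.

SGD/CAD = 1.0150

1 SGD ÷ 1.3369 = 0.747999 USD
0.747999 USD × 1.3569 = 1.01496 CAD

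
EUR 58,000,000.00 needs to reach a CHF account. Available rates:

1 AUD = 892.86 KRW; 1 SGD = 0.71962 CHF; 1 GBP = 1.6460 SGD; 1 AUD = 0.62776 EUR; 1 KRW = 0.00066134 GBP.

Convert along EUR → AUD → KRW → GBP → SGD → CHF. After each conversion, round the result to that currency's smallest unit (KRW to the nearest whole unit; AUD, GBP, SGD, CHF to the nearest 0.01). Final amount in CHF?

EUR 58,000,000.00 ÷ 0.62776 = AUD 92,391,996.94
AUD 92,391,996.94 × 892.86 = KRW 82,493,118,388
KRW 82,493,118,388 × 0.00066134 = GBP 54,555,998.91
GBP 54,555,998.91 × 1.6460 = SGD 89,799,174.21
SGD 89,799,174.21 × 0.71962 = CHF 64,621,281.75

CHF 64,621,281.75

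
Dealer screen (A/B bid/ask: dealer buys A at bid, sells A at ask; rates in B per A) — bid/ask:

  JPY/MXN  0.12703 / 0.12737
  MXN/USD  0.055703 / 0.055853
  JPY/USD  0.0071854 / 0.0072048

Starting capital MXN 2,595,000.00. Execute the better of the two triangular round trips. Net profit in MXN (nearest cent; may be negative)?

Best loop MXN → JPY → USD → MXN:
MXN 2,595,000.00 ÷ 0.12737 (buy JPY at ask) = JPY 20,373,714
JPY 20,373,714 × 0.0071854 (sell JPY at bid) = USD 146,393.29
USD 146,393.29 ÷ 0.055853 (buy MXN at ask) = MXN 2,621,046.09

Net profit: MXN 26,046.09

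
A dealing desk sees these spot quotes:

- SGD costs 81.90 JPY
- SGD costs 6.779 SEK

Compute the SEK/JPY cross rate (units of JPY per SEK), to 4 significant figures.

SEK/JPY = 12.08

1 SEK ÷ 6.779 = 0.147514 SGD
0.147514 SGD × 81.90 = 12.0814 JPY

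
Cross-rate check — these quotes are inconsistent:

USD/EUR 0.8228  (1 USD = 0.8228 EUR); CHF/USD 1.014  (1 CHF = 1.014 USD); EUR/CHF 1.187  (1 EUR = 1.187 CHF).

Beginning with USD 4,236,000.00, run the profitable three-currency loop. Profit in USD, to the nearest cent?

Profitable loop is USD → CHF → EUR → USD:
USD 4,236,000.00 ÷ 1.014 = CHF 4,177,514.79
CHF 4,177,514.79 ÷ 1.187 = EUR 3,519,389.04
EUR 3,519,389.04 ÷ 0.8228 = USD 4,277,332.33
Profit = USD 4,277,332.33 − USD 4,236,000.00

Profit: USD 41,332.33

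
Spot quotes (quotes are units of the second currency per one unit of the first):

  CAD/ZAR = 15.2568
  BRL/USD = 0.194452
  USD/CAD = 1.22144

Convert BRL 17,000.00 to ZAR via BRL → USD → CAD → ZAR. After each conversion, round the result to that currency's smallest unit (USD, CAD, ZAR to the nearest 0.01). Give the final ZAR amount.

ZAR 61,602.23

BRL 17,000.00 × 0.194452 = USD 3,305.68
USD 3,305.68 × 1.22144 = CAD 4,037.69
CAD 4,037.69 × 15.2568 = ZAR 61,602.23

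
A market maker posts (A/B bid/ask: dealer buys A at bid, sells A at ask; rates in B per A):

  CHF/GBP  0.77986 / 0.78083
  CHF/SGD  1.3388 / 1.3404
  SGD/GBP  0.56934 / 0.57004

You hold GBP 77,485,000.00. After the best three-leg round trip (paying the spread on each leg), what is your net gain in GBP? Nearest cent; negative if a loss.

Best loop GBP → SGD → CHF → GBP:
GBP 77,485,000.00 ÷ 0.57004 (buy SGD at ask) = SGD 135,929,057.61
SGD 135,929,057.61 ÷ 1.3404 (buy CHF at ask) = CHF 101,409,323.79
CHF 101,409,323.79 × 0.77986 (sell CHF at bid) = GBP 79,085,075.25

Net profit: GBP 1,600,075.25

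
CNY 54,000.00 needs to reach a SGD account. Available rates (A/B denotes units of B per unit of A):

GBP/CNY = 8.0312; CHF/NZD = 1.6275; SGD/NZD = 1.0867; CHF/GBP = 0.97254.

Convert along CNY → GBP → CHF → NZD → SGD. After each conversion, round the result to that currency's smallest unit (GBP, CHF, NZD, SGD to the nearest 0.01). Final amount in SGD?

CNY 54,000.00 ÷ 8.0312 = GBP 6,723.78
GBP 6,723.78 ÷ 0.97254 = CHF 6,913.63
CHF 6,913.63 × 1.6275 = NZD 11,251.93
NZD 11,251.93 ÷ 1.0867 = SGD 10,354.22

SGD 10,354.22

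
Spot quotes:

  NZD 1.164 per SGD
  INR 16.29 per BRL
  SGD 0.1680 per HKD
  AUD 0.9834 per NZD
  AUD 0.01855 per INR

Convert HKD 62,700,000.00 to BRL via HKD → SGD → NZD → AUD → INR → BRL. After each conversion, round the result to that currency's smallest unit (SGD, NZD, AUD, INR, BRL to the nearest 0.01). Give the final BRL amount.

BRL 39,902,031.64

HKD 62,700,000.00 × 0.1680 = SGD 10,533,600.00
SGD 10,533,600.00 × 1.164 = NZD 12,261,110.40
NZD 12,261,110.40 × 0.9834 = AUD 12,057,575.97
AUD 12,057,575.97 ÷ 0.01855 = INR 650,004,095.42
INR 650,004,095.42 ÷ 16.29 = BRL 39,902,031.64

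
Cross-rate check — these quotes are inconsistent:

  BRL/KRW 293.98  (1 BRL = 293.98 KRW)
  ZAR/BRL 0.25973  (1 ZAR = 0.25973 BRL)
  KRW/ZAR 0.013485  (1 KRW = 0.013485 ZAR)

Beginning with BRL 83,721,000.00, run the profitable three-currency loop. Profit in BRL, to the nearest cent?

Profit: BRL 2,482,571.41

Profitable loop is BRL → KRW → ZAR → BRL:
BRL 83,721,000.00 × 293.98 = KRW 24,612,299,580
KRW 24,612,299,580 × 0.013485 = ZAR 331,896,859.84
ZAR 331,896,859.84 × 0.25973 = BRL 86,203,571.41
Profit = BRL 86,203,571.41 − BRL 83,721,000.00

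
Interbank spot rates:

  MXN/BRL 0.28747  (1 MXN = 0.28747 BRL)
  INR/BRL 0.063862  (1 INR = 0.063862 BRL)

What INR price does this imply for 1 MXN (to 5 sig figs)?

MXN/INR = 4.5014

1 MXN × 0.28747 = 0.28747 BRL
0.28747 BRL ÷ 0.063862 = 4.50142 INR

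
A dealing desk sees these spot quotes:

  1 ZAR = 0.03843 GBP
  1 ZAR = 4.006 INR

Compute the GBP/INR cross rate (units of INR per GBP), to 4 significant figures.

GBP/INR = 104.2

1 GBP ÷ 0.03843 = 26.0213 ZAR
26.0213 ZAR × 4.006 = 104.241 INR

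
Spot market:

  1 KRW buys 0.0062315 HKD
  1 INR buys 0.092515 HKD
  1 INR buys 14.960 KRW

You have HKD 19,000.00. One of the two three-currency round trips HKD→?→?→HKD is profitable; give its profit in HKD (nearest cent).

Profit: HKD 145.45

Profitable loop is HKD → INR → KRW → HKD:
HKD 19,000.00 ÷ 0.092515 = INR 205,372.10
INR 205,372.10 × 14.960 = KRW 3,072,367
KRW 3,072,367 × 0.0062315 = HKD 19,145.45
Profit = HKD 19,145.45 − HKD 19,000.00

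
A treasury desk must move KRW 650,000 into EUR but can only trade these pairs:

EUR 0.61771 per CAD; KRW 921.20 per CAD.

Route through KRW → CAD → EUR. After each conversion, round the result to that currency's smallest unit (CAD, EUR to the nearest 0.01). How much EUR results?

KRW 650,000 ÷ 921.20 = CAD 705.60
CAD 705.60 × 0.61771 = EUR 435.86

EUR 435.86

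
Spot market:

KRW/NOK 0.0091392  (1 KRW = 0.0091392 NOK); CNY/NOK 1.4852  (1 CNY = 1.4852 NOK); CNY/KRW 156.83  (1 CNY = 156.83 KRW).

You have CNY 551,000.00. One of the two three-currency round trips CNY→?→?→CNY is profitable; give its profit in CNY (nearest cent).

Profitable loop is CNY → NOK → KRW → CNY:
CNY 551,000.00 × 1.4852 = NOK 818,345.20
NOK 818,345.20 ÷ 0.0091392 = KRW 89,542,323
KRW 89,542,323 ÷ 156.83 = CNY 570,951.50
Profit = CNY 570,951.50 − CNY 551,000.00

Profit: CNY 19,951.50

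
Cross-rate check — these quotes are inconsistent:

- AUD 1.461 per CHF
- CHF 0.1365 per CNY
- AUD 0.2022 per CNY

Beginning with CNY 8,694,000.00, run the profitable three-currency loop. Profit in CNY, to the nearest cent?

Profit: CNY 120,910.76

Profitable loop is CNY → AUD → CHF → CNY:
CNY 8,694,000.00 × 0.2022 = AUD 1,757,926.80
AUD 1,757,926.80 ÷ 1.461 = CHF 1,203,235.32
CHF 1,203,235.32 ÷ 0.1365 = CNY 8,814,910.76
Profit = CNY 8,814,910.76 − CNY 8,694,000.00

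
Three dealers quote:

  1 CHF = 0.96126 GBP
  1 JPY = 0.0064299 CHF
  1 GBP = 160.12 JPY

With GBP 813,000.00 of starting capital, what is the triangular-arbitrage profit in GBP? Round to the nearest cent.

Profitable loop is GBP → CHF → JPY → GBP:
GBP 813,000.00 ÷ 0.96126 = CHF 845,764.93
CHF 845,764.93 ÷ 0.0064299 = JPY 131,536,250
JPY 131,536,250 ÷ 160.12 = GBP 821,485.45
Profit = GBP 821,485.45 − GBP 813,000.00

Profit: GBP 8,485.45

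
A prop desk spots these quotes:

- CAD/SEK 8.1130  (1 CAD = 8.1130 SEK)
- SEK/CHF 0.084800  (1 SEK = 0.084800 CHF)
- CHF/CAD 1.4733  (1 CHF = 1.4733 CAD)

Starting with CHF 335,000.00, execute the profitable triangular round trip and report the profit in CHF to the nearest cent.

Profit: CHF 4,557.50

Profitable loop is CHF → CAD → SEK → CHF:
CHF 335,000.00 × 1.4733 = CAD 493,555.50
CAD 493,555.50 × 8.1130 = SEK 4,004,215.77
SEK 4,004,215.77 × 0.084800 = CHF 339,557.50
Profit = CHF 339,557.50 − CHF 335,000.00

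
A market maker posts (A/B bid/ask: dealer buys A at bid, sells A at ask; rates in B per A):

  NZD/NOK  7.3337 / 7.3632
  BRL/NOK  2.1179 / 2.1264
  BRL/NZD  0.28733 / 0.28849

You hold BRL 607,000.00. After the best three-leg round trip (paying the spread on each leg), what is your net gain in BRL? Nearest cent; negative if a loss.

Best loop BRL → NOK → NZD → BRL:
BRL 607,000.00 × 2.1179 (sell BRL at bid) = NOK 1,285,565.30
NOK 1,285,565.30 ÷ 7.3632 (buy NZD at ask) = NZD 174,593.29
NZD 174,593.29 ÷ 0.28849 (buy BRL at ask) = BRL 605,197.02

Net result: BRL -1,802.98 (no profitable arbitrage after spreads)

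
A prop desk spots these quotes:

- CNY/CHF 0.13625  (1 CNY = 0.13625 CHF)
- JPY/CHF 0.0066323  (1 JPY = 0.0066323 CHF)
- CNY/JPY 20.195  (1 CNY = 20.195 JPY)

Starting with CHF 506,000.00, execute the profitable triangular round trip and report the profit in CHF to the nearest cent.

Profitable loop is CHF → JPY → CNY → CHF:
CHF 506,000.00 ÷ 0.0066323 = JPY 76,293,292
JPY 76,293,292 ÷ 20.195 = CNY 3,777,830.75
CNY 3,777,830.75 × 0.13625 = CHF 514,729.44
Profit = CHF 514,729.44 − CHF 506,000.00

Profit: CHF 8,729.44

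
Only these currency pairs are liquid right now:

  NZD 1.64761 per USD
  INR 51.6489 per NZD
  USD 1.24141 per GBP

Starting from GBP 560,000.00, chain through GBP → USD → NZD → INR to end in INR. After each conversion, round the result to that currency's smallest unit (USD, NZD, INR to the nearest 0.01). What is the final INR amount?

INR 59,158,719.27

GBP 560,000.00 × 1.24141 = USD 695,189.60
USD 695,189.60 × 1.64761 = NZD 1,145,401.34
NZD 1,145,401.34 × 51.6489 = INR 59,158,719.27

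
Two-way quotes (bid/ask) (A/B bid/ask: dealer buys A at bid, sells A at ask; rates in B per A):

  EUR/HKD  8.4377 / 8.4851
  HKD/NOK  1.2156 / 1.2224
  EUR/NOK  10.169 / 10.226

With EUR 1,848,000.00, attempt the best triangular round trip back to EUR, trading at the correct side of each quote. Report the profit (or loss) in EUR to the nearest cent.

Net profit: EUR 5,578.36

Best loop EUR → HKD → NOK → EUR:
EUR 1,848,000.00 × 8.4377 (sell EUR at bid) = HKD 15,592,869.60
HKD 15,592,869.60 × 1.2156 (sell HKD at bid) = NOK 18,954,692.29
NOK 18,954,692.29 ÷ 10.226 (buy EUR at ask) = EUR 1,853,578.36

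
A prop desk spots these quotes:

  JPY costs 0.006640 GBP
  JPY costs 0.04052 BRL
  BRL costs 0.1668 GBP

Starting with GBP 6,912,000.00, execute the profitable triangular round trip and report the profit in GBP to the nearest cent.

Profit: GBP 123,599.88

Profitable loop is GBP → JPY → BRL → GBP:
GBP 6,912,000.00 ÷ 0.006640 = JPY 1,040,963,855
JPY 1,040,963,855 × 0.04052 = BRL 42,179,855.42
BRL 42,179,855.42 × 0.1668 = GBP 7,035,599.88
Profit = GBP 7,035,599.88 − GBP 6,912,000.00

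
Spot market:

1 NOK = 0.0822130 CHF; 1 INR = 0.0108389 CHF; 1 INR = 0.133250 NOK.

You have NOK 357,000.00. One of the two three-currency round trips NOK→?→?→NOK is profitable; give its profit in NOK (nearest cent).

Profitable loop is NOK → CHF → INR → NOK:
NOK 357,000.00 × 0.0822130 = CHF 29,350.04
CHF 29,350.04 ÷ 0.0108389 = INR 2,707,843.14
INR 2,707,843.14 × 0.133250 = NOK 360,820.10
Profit = NOK 360,820.10 − NOK 357,000.00

Profit: NOK 3,820.10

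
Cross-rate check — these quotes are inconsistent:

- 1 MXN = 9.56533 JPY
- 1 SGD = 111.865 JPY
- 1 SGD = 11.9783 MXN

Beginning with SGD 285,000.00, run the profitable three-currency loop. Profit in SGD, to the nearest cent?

Profit: SGD 6,907.85

Profitable loop is SGD → MXN → JPY → SGD:
SGD 285,000.00 × 11.9783 = MXN 3,413,815.50
MXN 3,413,815.50 × 9.56533 = JPY 32,654,272
JPY 32,654,272 ÷ 111.865 = SGD 291,907.85
Profit = SGD 291,907.85 − SGD 285,000.00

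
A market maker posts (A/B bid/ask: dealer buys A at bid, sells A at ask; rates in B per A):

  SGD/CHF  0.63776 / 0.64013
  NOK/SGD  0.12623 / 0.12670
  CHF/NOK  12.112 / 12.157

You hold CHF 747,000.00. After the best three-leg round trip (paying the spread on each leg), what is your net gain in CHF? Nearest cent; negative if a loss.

Net profit: CHF 10,616.44

Best loop CHF → SGD → NOK → CHF:
CHF 747,000.00 ÷ 0.64013 (buy SGD at ask) = SGD 1,166,950.46
SGD 1,166,950.46 ÷ 0.12670 (buy NOK at ask) = NOK 9,210,343.04
NOK 9,210,343.04 ÷ 12.157 (buy CHF at ask) = CHF 757,616.44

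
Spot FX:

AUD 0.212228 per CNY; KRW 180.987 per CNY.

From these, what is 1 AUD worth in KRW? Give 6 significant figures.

1 AUD ÷ 0.212228 = 4.71191 CNY
4.71191 CNY × 180.987 = 852.795 KRW

AUD/KRW = 852.795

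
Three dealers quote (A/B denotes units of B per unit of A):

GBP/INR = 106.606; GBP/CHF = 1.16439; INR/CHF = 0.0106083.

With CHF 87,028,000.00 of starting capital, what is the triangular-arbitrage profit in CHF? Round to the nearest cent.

Profitable loop is CHF → INR → GBP → CHF:
CHF 87,028,000.00 ÷ 0.0106083 = INR 8,203,764,976.48
INR 8,203,764,976.48 ÷ 106.606 = GBP 76,954,064.28
GBP 76,954,064.28 × 1.16439 = CHF 89,604,542.91
Profit = CHF 89,604,542.91 − CHF 87,028,000.00

Profit: CHF 2,576,542.91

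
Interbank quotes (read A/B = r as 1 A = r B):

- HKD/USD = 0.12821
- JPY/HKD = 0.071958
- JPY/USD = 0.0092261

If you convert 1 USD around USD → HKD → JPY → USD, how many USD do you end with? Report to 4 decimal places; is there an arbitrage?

1.0000 (no arbitrage)

Around USD → HKD → JPY → USD: 1 ÷ 0.12821 ÷ 0.071958 × 0.0092261 = 1.000040
Product ≈ 1 (deviation 0.004%, within rounding noise).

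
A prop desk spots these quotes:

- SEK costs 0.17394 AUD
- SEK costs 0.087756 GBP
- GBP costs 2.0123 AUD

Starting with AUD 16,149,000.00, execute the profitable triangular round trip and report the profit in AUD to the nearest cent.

Profit: AUD 246,162.12

Profitable loop is AUD → SEK → GBP → AUD:
AUD 16,149,000.00 ÷ 0.17394 = SEK 92,842,359.43
SEK 92,842,359.43 × 0.087756 = GBP 8,147,474.09
GBP 8,147,474.09 × 2.0123 = AUD 16,395,162.12
Profit = AUD 16,395,162.12 − AUD 16,149,000.00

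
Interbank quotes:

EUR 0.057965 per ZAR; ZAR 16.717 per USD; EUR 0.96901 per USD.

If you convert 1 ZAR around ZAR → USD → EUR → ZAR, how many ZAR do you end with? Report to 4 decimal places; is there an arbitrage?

1.0000 (no arbitrage)

Around ZAR → USD → EUR → ZAR: 1 ÷ 16.717 × 0.96901 ÷ 0.057965 = 1.000009
Product ≈ 1 (deviation 0.001%, within rounding noise).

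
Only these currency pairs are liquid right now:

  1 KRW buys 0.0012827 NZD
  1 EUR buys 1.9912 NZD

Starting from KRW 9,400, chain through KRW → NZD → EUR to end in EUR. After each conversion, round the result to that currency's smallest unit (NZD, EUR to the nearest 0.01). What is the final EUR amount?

EUR 6.06

KRW 9,400 × 0.0012827 = NZD 12.06
NZD 12.06 ÷ 1.9912 = EUR 6.06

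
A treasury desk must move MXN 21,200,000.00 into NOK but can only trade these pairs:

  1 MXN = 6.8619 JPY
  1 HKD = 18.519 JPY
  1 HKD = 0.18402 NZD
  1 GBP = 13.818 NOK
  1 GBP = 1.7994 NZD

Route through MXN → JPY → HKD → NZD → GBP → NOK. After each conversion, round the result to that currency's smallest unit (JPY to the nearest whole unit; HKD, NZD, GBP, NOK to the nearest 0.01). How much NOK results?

MXN 21,200,000.00 × 6.8619 = JPY 145,472,280
JPY 145,472,280 ÷ 18.519 = HKD 7,855,298.88
HKD 7,855,298.88 × 0.18402 = NZD 1,445,532.10
NZD 1,445,532.10 ÷ 1.7994 = GBP 803,341.17
GBP 803,341.17 × 13.818 = NOK 11,100,568.29

NOK 11,100,568.29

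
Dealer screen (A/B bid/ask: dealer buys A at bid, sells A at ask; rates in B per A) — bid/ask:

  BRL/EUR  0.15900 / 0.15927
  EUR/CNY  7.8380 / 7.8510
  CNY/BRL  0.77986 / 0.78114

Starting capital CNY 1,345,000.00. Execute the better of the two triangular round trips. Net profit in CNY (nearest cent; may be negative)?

Best loop CNY → EUR → BRL → CNY:
CNY 1,345,000.00 ÷ 7.8510 (buy EUR at ask) = EUR 171,315.76
EUR 171,315.76 ÷ 0.15927 (buy BRL at ask) = BRL 1,075,631.04
BRL 1,075,631.04 ÷ 0.78114 (buy CNY at ask) = CNY 1,377,001.61

Net profit: CNY 32,001.61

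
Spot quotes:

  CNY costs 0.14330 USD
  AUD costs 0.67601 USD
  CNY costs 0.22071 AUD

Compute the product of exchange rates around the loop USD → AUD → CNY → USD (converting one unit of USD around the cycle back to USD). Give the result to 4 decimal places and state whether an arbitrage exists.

Around USD → AUD → CNY → USD: 1 ÷ 0.67601 ÷ 0.22071 × 0.14330 = 0.960442
Product < 1; profitable direction is USD → CNY → AUD → USD.

0.9604 (arbitrage exists)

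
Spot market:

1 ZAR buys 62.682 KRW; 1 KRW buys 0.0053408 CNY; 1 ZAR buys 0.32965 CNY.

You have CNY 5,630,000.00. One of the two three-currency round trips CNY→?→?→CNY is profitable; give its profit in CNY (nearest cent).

Profit: CNY 87,477.64

Profitable loop is CNY → ZAR → KRW → CNY:
CNY 5,630,000.00 ÷ 0.32965 = ZAR 17,078,719.85
ZAR 17,078,719.85 × 62.682 = KRW 1,070,528,318
KRW 1,070,528,318 × 0.0053408 = CNY 5,717,477.64
Profit = CNY 5,717,477.64 − CNY 5,630,000.00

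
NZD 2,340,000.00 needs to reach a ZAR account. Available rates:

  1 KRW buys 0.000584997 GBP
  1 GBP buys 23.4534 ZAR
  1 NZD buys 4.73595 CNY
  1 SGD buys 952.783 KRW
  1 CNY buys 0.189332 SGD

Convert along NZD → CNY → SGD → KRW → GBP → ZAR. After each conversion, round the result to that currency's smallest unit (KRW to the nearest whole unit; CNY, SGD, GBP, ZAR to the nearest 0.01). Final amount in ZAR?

ZAR 27,428,397.62

NZD 2,340,000.00 × 4.73595 = CNY 11,082,123.00
CNY 11,082,123.00 × 0.189332 = SGD 2,098,200.51
SGD 2,098,200.51 × 952.783 = KRW 1,999,129,777
KRW 1,999,129,777 × 0.000584997 = GBP 1,169,484.92
GBP 1,169,484.92 × 23.4534 = ZAR 27,428,397.62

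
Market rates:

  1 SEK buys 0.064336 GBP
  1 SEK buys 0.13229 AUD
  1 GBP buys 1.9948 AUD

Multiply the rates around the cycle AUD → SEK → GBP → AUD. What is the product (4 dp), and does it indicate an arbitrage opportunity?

0.9701 (arbitrage exists)

Around AUD → SEK → GBP → AUD: 1 ÷ 0.13229 × 0.064336 × 1.9948 = 0.970122
Product < 1; profitable direction is AUD → GBP → SEK → AUD.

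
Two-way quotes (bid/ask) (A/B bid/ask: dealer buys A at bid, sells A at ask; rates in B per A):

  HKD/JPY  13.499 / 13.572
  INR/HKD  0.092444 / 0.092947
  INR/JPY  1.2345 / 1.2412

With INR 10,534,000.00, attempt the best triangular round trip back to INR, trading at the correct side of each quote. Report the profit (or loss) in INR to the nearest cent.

Best loop INR → HKD → JPY → INR:
INR 10,534,000.00 × 0.092444 (sell INR at bid) = HKD 973,805.10
HKD 973,805.10 × 13.499 (sell HKD at bid) = JPY 13,145,395
JPY 13,145,395 ÷ 1.2412 (buy INR at ask) = INR 10,590,875.76

Net profit: INR 56,875.76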